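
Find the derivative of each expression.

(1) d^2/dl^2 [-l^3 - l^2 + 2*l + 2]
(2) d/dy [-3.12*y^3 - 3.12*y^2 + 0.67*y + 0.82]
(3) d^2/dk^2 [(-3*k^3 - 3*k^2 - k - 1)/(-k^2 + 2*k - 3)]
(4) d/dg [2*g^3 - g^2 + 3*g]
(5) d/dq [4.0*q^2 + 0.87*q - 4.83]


(1) = -6*l - 2
(2) = -9.36*y^2 - 6.24*y + 0.67
(3) = 4*(5*k^3 - 39*k^2 + 33*k + 17)/(k^6 - 6*k^5 + 21*k^4 - 44*k^3 + 63*k^2 - 54*k + 27)
(4) = 6*g^2 - 2*g + 3
(5) = 8.0*q + 0.87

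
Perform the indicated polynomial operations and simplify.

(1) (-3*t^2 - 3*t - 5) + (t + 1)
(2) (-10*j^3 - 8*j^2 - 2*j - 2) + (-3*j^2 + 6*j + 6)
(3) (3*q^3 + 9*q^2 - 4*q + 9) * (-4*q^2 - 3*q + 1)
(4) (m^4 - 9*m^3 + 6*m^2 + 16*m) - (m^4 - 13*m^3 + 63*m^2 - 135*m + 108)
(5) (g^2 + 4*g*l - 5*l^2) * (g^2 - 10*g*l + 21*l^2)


(1) = -3*t^2 - 2*t - 4
(2) = -10*j^3 - 11*j^2 + 4*j + 4
(3) = -12*q^5 - 45*q^4 - 8*q^3 - 15*q^2 - 31*q + 9
(4) = 4*m^3 - 57*m^2 + 151*m - 108
(5) = g^4 - 6*g^3*l - 24*g^2*l^2 + 134*g*l^3 - 105*l^4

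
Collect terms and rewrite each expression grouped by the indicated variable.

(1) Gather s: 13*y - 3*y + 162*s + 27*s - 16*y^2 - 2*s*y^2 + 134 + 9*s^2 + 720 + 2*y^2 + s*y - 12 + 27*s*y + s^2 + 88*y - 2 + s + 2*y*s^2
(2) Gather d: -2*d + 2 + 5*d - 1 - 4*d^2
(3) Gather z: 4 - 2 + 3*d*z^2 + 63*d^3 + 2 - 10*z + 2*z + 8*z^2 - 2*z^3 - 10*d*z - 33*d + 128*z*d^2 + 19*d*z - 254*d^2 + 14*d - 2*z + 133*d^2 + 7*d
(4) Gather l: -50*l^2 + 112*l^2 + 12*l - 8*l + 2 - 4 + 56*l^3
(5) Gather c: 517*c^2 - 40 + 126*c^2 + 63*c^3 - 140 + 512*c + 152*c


(1) = s^2*(2*y + 10) + s*(-2*y^2 + 28*y + 190) - 14*y^2 + 98*y + 840
(2) = -4*d^2 + 3*d + 1
(3) = 63*d^3 - 121*d^2 - 12*d - 2*z^3 + z^2*(3*d + 8) + z*(128*d^2 + 9*d - 10) + 4
(4) = 56*l^3 + 62*l^2 + 4*l - 2
(5) = 63*c^3 + 643*c^2 + 664*c - 180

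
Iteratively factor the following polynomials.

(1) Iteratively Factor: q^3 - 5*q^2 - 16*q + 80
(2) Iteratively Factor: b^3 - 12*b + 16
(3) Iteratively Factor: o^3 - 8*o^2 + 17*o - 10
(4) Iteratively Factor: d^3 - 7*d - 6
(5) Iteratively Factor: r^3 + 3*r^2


(1) = (q - 4)*(q^2 - q - 20) = (q - 5)*(q - 4)*(q + 4)
(2) = (b - 2)*(b^2 + 2*b - 8) = (b - 2)*(b + 4)*(b - 2)
(3) = (o - 5)*(o^2 - 3*o + 2) = (o - 5)*(o - 1)*(o - 2)
(4) = (d + 1)*(d^2 - d - 6) = (d + 1)*(d + 2)*(d - 3)
(5) = (r)*(r^2 + 3*r) = r^2*(r + 3)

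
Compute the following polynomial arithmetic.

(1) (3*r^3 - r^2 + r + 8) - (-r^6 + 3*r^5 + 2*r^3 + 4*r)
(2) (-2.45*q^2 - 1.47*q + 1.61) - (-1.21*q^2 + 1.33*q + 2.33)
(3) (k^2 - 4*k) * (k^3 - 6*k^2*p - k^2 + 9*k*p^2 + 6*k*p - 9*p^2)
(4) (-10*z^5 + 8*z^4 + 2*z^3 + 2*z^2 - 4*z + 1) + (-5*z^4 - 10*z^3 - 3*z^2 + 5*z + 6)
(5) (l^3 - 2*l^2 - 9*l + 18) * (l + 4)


(1) = r^6 - 3*r^5 + r^3 - r^2 - 3*r + 8
(2) = -1.24*q^2 - 2.8*q - 0.72
(3) = k^5 - 6*k^4*p - 5*k^4 + 9*k^3*p^2 + 30*k^3*p + 4*k^3 - 45*k^2*p^2 - 24*k^2*p + 36*k*p^2
(4) = -10*z^5 + 3*z^4 - 8*z^3 - z^2 + z + 7
(5) = l^4 + 2*l^3 - 17*l^2 - 18*l + 72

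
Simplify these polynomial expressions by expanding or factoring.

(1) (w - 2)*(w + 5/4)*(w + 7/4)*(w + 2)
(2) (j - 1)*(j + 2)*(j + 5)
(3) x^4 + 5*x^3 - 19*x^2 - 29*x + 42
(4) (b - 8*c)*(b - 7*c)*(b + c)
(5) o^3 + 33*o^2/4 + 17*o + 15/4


(1) = w^4 + 3*w^3 - 29*w^2/16 - 12*w - 35/4
(2) = j^3 + 6*j^2 + 3*j - 10
(3) = (x - 3)*(x - 1)*(x + 2)*(x + 7)
(4) = b^3 - 14*b^2*c + 41*b*c^2 + 56*c^3
(5) = (o + 1/4)*(o + 3)*(o + 5)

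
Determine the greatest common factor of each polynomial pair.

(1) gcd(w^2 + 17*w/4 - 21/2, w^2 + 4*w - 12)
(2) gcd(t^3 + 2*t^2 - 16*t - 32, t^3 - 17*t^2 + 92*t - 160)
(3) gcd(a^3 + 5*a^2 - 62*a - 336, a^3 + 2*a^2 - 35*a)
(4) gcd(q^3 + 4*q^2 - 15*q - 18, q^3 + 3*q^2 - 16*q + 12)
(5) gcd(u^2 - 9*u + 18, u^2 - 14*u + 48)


(1) = w + 6
(2) = t - 4
(3) = gcd((a - 8)*(a + 6)*(a + 7), a*(a - 5)*(a + 7)) = a + 7
(4) = gcd((q - 3)*(q + 1)*(q + 6), (q - 2)*(q - 1)*(q + 6)) = q + 6
(5) = u - 6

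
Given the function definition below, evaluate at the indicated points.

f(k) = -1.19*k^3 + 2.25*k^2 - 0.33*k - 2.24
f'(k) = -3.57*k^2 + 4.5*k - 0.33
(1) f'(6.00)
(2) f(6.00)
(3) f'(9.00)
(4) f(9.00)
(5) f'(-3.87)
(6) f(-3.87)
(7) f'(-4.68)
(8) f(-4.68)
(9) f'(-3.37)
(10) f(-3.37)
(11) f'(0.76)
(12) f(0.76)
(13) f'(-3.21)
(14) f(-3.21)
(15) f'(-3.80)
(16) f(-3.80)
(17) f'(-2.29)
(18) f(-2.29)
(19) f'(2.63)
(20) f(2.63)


(1) = -101.85
(2) = -180.26
(3) = -249.00
(4) = -690.47
(5) = -71.21
(6) = 101.71
(7) = -99.58
(8) = 170.56
(9) = -56.04
(10) = 69.97
(11) = 1.03
(12) = -1.71
(13) = -51.56
(14) = 61.36
(15) = -68.98
(16) = 96.80
(17) = -29.36
(18) = 24.61
(19) = -13.19
(20) = -9.19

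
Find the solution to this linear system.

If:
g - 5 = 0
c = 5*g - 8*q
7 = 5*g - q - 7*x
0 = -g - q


Then:
c = 65
g = 5
q = -5
x = 23/7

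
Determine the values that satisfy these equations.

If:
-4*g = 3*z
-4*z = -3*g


Then:
g = 0
z = 0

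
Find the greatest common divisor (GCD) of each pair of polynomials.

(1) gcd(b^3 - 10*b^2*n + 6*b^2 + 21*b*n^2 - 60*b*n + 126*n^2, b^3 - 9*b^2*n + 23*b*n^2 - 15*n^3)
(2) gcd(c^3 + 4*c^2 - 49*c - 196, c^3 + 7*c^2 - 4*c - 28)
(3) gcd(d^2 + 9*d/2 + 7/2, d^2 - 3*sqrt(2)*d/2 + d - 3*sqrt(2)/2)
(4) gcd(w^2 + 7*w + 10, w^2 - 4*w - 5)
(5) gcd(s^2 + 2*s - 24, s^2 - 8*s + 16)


(1) = b - 3*n
(2) = c + 7
(3) = d + 1
(4) = gcd((w + 2)*(w + 5), (w - 5)*(w + 1)) = 1
(5) = s - 4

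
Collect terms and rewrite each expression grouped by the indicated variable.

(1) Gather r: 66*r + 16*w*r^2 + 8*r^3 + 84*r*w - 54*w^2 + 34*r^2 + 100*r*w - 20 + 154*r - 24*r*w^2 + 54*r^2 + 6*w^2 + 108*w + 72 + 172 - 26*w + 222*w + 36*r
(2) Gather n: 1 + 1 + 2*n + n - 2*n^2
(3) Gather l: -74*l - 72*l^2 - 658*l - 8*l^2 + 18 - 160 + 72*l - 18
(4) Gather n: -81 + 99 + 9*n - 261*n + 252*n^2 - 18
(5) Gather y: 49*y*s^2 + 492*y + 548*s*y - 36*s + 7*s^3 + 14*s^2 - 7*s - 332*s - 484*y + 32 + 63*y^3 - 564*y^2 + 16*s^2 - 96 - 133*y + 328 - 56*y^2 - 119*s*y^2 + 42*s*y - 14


(1) = 8*r^3 + r^2*(16*w + 88) + r*(-24*w^2 + 184*w + 256) - 48*w^2 + 304*w + 224
(2) = -2*n^2 + 3*n + 2
(3) = -80*l^2 - 660*l - 160
(4) = 252*n^2 - 252*n
(5) = 7*s^3 + 30*s^2 - 375*s + 63*y^3 + y^2*(-119*s - 620) + y*(49*s^2 + 590*s - 125) + 250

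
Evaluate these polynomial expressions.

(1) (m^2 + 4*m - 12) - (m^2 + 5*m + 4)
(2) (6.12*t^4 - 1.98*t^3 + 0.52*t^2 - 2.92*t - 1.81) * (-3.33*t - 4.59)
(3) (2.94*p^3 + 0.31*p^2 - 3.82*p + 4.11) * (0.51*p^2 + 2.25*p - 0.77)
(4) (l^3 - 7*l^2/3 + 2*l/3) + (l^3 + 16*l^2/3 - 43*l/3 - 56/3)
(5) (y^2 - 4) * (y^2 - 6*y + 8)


(1) = -m - 16
(2) = -20.3796*t^5 - 21.4974*t^4 + 7.3566*t^3 + 7.3368*t^2 + 19.4301*t + 8.3079
(3) = 1.4994*p^5 + 6.7731*p^4 - 3.5145*p^3 - 6.7376*p^2 + 12.1889*p - 3.1647
(4) = 2*l^3 + 3*l^2 - 41*l/3 - 56/3
(5) = y^4 - 6*y^3 + 4*y^2 + 24*y - 32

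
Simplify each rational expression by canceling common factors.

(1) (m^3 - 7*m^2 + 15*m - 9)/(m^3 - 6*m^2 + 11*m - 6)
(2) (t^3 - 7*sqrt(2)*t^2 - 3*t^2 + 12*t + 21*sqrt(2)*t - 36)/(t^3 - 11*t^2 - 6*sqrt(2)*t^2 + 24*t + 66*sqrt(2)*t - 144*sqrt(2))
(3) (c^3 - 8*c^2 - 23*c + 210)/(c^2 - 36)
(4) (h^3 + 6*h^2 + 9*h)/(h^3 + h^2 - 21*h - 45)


(1) = (m - 3)/(m - 2)
(2) = (t - sqrt(2))/(t - 8)
(3) = (c^2 - 2*c - 35)/(c + 6)
(4) = h/(h - 5)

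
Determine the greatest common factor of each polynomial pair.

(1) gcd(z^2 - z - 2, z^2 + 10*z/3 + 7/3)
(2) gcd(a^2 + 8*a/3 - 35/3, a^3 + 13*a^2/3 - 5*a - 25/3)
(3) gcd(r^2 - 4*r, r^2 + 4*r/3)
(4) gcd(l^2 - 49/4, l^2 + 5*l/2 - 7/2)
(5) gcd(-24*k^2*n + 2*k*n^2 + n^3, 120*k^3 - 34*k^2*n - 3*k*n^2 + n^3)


(1) = z + 1
(2) = gcd((a - 7/3)*(a + 5), (a - 5/3)*(a + 1)*(a + 5)) = a + 5
(3) = gcd(r*(r - 4), r*(r + 4/3)) = r
(4) = l + 7/2
(5) = gcd(n*(-4*k + n)*(6*k + n), (-5*k + n)*(-4*k + n)*(6*k + n)) = 24*k^2 - 2*k*n - n^2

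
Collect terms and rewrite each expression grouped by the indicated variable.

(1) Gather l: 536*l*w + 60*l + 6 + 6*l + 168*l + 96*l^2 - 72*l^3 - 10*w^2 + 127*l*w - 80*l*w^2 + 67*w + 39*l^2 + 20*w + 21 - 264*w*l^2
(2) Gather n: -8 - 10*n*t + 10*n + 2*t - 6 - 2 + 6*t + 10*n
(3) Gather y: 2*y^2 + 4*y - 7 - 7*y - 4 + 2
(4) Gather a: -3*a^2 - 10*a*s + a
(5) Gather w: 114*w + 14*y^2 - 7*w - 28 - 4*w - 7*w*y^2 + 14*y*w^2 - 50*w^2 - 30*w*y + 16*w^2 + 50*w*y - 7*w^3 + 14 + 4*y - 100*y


(1) = -72*l^3 + l^2*(135 - 264*w) + l*(-80*w^2 + 663*w + 234) - 10*w^2 + 87*w + 27
(2) = n*(20 - 10*t) + 8*t - 16
(3) = 2*y^2 - 3*y - 9
(4) = -3*a^2 + a*(1 - 10*s)
(5) = -7*w^3 + w^2*(14*y - 34) + w*(-7*y^2 + 20*y + 103) + 14*y^2 - 96*y - 14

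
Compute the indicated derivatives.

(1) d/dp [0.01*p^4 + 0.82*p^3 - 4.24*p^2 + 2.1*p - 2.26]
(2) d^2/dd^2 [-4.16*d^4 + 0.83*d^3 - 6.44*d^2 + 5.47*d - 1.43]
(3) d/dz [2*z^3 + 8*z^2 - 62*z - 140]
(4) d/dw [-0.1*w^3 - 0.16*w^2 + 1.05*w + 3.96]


(1) = 0.04*p^3 + 2.46*p^2 - 8.48*p + 2.1
(2) = -49.92*d^2 + 4.98*d - 12.88
(3) = 6*z^2 + 16*z - 62
(4) = -0.3*w^2 - 0.32*w + 1.05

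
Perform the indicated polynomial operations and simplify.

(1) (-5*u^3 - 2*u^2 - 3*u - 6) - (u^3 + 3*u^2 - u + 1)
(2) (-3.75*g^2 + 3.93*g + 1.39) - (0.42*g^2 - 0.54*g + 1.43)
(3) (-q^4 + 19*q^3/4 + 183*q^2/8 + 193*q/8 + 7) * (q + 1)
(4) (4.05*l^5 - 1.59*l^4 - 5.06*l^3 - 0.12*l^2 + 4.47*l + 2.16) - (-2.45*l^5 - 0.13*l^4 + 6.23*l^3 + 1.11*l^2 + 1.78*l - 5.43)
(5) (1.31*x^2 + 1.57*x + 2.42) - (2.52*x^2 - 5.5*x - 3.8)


(1) = -6*u^3 - 5*u^2 - 2*u - 7
(2) = -4.17*g^2 + 4.47*g - 0.04
(3) = -q^5 + 15*q^4/4 + 221*q^3/8 + 47*q^2 + 249*q/8 + 7
(4) = 6.5*l^5 - 1.46*l^4 - 11.29*l^3 - 1.23*l^2 + 2.69*l + 7.59
(5) = -1.21*x^2 + 7.07*x + 6.22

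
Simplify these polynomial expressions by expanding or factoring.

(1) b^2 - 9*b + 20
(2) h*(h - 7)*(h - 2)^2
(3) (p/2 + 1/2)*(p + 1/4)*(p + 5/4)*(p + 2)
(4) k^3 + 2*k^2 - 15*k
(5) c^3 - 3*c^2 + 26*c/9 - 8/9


(1) = (b - 5)*(b - 4)
(2) = h^4 - 11*h^3 + 32*h^2 - 28*h
(3) = p^4/2 + 9*p^3/4 + 109*p^2/32 + 63*p/32 + 5/16
(4) = k*(k - 3)*(k + 5)
(5) = (c - 4/3)*(c - 1)*(c - 2/3)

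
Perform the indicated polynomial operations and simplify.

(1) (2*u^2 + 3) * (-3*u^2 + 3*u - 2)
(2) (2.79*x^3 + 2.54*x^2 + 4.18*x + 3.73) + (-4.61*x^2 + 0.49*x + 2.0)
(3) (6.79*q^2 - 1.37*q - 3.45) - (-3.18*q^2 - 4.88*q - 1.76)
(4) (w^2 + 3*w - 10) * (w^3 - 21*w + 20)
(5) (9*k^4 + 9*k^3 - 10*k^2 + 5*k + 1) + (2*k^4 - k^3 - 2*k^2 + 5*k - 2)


(1) = -6*u^4 + 6*u^3 - 13*u^2 + 9*u - 6
(2) = 2.79*x^3 - 2.07*x^2 + 4.67*x + 5.73
(3) = 9.97*q^2 + 3.51*q - 1.69
(4) = w^5 + 3*w^4 - 31*w^3 - 43*w^2 + 270*w - 200
(5) = 11*k^4 + 8*k^3 - 12*k^2 + 10*k - 1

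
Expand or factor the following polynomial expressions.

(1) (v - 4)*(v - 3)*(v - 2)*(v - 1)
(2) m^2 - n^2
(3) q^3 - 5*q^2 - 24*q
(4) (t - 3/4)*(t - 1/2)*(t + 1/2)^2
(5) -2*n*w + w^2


(1) = v^4 - 10*v^3 + 35*v^2 - 50*v + 24
(2) = (m - n)*(m + n)
(3) = q*(q - 8)*(q + 3)
(4) = t^4 - t^3/4 - 5*t^2/8 + t/16 + 3/32
(5) = w*(-2*n + w)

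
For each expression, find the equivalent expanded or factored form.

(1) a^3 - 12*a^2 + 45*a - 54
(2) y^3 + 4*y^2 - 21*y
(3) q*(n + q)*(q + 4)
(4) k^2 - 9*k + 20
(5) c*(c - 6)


(1) = (a - 6)*(a - 3)^2
(2) = y*(y - 3)*(y + 7)
(3) = n*q^2 + 4*n*q + q^3 + 4*q^2
(4) = (k - 5)*(k - 4)
(5) = c^2 - 6*c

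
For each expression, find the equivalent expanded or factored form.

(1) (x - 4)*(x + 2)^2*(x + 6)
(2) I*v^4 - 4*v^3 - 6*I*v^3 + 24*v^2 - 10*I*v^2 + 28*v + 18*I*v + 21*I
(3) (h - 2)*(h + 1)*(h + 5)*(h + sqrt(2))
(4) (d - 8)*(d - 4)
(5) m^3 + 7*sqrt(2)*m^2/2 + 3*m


(1) = x^4 + 6*x^3 - 12*x^2 - 88*x - 96
(2) = (v - 7)*(v + I)*(v + 3*I)*(I*v + I)
(3) = h^4 + sqrt(2)*h^3 + 4*h^3 - 7*h^2 + 4*sqrt(2)*h^2 - 10*h - 7*sqrt(2)*h - 10*sqrt(2)
(4) = d^2 - 12*d + 32
(5) = m*(m + sqrt(2)/2)*(m + 3*sqrt(2))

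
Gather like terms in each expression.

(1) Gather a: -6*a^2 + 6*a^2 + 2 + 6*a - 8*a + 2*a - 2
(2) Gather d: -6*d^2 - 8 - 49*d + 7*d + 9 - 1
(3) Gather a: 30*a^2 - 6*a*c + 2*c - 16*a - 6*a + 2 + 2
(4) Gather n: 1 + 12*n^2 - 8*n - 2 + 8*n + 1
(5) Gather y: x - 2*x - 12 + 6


(1) = 0
(2) = -6*d^2 - 42*d
(3) = 30*a^2 + a*(-6*c - 22) + 2*c + 4
(4) = 12*n^2
(5) = -x - 6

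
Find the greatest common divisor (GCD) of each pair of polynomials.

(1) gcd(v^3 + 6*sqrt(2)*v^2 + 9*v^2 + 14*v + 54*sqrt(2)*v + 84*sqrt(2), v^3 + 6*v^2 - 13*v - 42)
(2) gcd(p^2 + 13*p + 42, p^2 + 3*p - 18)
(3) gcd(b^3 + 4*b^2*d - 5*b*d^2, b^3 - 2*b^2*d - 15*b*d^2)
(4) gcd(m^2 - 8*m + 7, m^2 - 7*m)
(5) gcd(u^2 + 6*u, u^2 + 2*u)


(1) = v^2 + 9*v + 14
(2) = p + 6
(3) = b
(4) = gcd((m - 7)*(m - 1), m*(m - 7)) = m - 7
(5) = gcd(u*(u + 6), u*(u + 2)) = u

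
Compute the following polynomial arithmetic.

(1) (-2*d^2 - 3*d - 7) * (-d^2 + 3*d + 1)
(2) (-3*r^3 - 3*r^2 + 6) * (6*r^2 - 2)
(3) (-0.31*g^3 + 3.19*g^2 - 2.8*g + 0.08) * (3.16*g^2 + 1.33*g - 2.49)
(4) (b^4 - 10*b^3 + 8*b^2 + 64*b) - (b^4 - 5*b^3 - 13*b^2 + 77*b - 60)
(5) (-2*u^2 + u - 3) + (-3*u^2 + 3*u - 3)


(1) = 2*d^4 - 3*d^3 - 4*d^2 - 24*d - 7
(2) = -18*r^5 - 18*r^4 + 6*r^3 + 42*r^2 - 12
(3) = -0.9796*g^5 + 9.6681*g^4 - 3.8334*g^3 - 11.4143*g^2 + 7.0784*g - 0.1992
(4) = -5*b^3 + 21*b^2 - 13*b + 60
(5) = -5*u^2 + 4*u - 6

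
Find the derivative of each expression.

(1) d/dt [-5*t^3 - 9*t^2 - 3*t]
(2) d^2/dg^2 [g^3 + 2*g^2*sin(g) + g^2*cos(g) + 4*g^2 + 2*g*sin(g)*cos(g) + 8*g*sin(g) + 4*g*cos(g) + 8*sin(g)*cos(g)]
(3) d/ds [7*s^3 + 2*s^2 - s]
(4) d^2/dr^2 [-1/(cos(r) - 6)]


(1) = -15*t^2 - 18*t - 3
(2) = -2*g^2*sin(g) - g^2*cos(g) - 12*g*sin(g) - 4*g*sin(2*g) + 4*g*cos(g) + 6*g - 4*sin(g) - 16*sin(2*g) + 18*cos(g) + 4*cos(2*g) + 8
(3) = 21*s^2 + 4*s - 1
(4) = (cos(r)^2 + 6*cos(r) - 2)/(cos(r) - 6)^3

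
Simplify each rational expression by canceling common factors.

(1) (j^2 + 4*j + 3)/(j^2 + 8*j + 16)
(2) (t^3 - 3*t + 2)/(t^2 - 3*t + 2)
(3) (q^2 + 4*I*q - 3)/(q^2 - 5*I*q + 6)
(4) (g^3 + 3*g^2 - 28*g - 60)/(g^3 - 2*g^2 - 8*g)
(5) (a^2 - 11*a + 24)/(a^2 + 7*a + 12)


(1) = (j^2 + 4*j + 3)/(j^2 + 8*j + 16)
(2) = (t^2 + t - 2)/(t - 2)
(3) = (q + 3*I)/(q - 6*I)
(4) = (g^2 + g - 30)/(g^2 - 4*g)
(5) = (a^2 - 11*a + 24)/(a^2 + 7*a + 12)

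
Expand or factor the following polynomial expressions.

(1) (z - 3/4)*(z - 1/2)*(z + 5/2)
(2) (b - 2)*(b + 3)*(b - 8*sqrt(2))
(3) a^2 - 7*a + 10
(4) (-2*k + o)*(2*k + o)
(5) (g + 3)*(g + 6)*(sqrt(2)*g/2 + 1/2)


(1) = z^3 + 5*z^2/4 - 11*z/4 + 15/16
(2) = b^3 - 8*sqrt(2)*b^2 + b^2 - 8*sqrt(2)*b - 6*b + 48*sqrt(2)
(3) = (a - 5)*(a - 2)
(4) = -4*k^2 + o^2
(5) = sqrt(2)*g^3/2 + g^2/2 + 9*sqrt(2)*g^2/2 + 9*g/2 + 9*sqrt(2)*g + 9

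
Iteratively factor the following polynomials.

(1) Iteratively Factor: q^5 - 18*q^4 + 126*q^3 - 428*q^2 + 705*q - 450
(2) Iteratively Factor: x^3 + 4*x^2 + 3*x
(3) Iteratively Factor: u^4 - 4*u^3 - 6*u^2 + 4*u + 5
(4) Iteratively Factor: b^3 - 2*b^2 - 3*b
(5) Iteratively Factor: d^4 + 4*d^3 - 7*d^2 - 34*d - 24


(1) = (q - 5)*(q^4 - 13*q^3 + 61*q^2 - 123*q + 90) = (q - 5)^2*(q^3 - 8*q^2 + 21*q - 18) = (q - 5)^2*(q - 3)*(q^2 - 5*q + 6) = (q - 5)^2*(q - 3)*(q - 2)*(q - 3)
(2) = (x)*(x^2 + 4*x + 3) = x*(x + 3)*(x + 1)
(3) = (u + 1)*(u^3 - 5*u^2 - u + 5) = (u - 5)*(u + 1)*(u^2 - 1) = (u - 5)*(u - 1)*(u + 1)*(u + 1)
(4) = (b - 3)*(b^2 + b) = b*(b - 3)*(b + 1)
(5) = (d + 4)*(d^3 - 7*d - 6) = (d + 1)*(d + 4)*(d^2 - d - 6) = (d - 3)*(d + 1)*(d + 4)*(d + 2)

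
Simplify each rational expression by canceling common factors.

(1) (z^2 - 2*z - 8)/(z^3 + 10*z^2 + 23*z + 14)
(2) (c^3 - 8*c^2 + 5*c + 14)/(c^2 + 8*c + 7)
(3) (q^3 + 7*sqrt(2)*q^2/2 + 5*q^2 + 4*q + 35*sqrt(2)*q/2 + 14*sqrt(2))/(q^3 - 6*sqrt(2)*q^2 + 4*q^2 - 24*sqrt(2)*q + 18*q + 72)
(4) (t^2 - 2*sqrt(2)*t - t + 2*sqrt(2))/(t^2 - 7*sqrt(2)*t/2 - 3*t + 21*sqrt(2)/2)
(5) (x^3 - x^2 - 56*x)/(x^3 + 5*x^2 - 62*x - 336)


(1) = (z - 4)/(z^2 + 8*z + 7)
(2) = (c^2 - 9*c + 14)/(c + 7)
(3) = (2*q^2 + q*(2 + 7*sqrt(2)) + 7*sqrt(2))/(2*q^2 - 12*sqrt(2)*q + 36)
(4) = (2*t^2 + t*(-4*sqrt(2) - 2) + 4*sqrt(2))/(2*t^2 + t*(-7*sqrt(2) - 6) + 21*sqrt(2))
(5) = x/(x + 6)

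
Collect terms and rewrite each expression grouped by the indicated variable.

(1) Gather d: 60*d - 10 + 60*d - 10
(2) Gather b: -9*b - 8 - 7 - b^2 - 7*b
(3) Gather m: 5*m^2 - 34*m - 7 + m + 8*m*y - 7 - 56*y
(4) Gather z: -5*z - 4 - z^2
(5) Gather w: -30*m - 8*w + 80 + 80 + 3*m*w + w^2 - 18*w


(1) = 120*d - 20
(2) = -b^2 - 16*b - 15
(3) = 5*m^2 + m*(8*y - 33) - 56*y - 14
(4) = -z^2 - 5*z - 4
(5) = -30*m + w^2 + w*(3*m - 26) + 160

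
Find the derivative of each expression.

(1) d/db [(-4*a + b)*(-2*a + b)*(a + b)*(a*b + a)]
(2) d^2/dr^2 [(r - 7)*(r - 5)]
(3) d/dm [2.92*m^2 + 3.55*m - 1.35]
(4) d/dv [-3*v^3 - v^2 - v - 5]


(1) = a*(8*a^3 + 4*a^2*b + 2*a^2 - 15*a*b^2 - 10*a*b + 4*b^3 + 3*b^2)
(2) = 2
(3) = 5.84*m + 3.55
(4) = -9*v^2 - 2*v - 1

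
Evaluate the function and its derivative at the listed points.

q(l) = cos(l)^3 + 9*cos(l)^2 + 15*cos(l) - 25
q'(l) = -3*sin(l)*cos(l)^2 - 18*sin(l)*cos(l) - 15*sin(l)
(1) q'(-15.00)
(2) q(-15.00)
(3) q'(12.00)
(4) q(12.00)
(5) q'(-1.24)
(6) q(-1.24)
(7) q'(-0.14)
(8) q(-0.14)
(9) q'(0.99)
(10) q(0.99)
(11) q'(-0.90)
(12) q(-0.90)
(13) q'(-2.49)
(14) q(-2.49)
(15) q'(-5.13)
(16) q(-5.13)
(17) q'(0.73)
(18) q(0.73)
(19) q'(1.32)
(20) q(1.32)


(1) = 1.99
(2) = -31.64
(3) = 17.35
(4) = -5.33
(5) = 20.02
(6) = -19.14
(7) = 4.99
(8) = -0.35
(9) = -21.55
(10) = -13.89
(11) = 21.42
(12) = -11.96
(13) = 1.57
(14) = -31.74
(15) = -20.83
(16) = -17.37
(17) = -20.06
(18) = -8.41
(19) = -19.04
(20) = -20.71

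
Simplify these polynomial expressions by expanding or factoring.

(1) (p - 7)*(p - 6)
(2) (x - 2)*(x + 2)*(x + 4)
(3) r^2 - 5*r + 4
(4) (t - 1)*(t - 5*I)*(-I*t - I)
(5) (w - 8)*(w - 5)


(1) = p^2 - 13*p + 42
(2) = x^3 + 4*x^2 - 4*x - 16
(3) = (r - 4)*(r - 1)
(4) = -I*t^3 - 5*t^2 + I*t + 5
(5) = w^2 - 13*w + 40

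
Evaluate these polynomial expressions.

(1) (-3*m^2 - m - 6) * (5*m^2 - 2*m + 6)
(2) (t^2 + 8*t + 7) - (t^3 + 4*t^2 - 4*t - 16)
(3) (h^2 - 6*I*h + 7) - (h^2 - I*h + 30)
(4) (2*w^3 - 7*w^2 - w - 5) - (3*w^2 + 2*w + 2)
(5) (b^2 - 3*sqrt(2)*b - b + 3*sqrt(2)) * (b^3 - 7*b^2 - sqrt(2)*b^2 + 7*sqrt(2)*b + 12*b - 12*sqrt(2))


(1) = -15*m^4 + m^3 - 46*m^2 + 6*m - 36
(2) = -t^3 - 3*t^2 + 12*t + 23
(3) = -5*I*h - 23
(4) = 2*w^3 - 10*w^2 - 3*w - 7
(5) = b^5 - 8*b^4 - 4*sqrt(2)*b^4 + 25*b^3 + 32*sqrt(2)*b^3 - 76*sqrt(2)*b^2 - 60*b^2 + 48*sqrt(2)*b + 114*b - 72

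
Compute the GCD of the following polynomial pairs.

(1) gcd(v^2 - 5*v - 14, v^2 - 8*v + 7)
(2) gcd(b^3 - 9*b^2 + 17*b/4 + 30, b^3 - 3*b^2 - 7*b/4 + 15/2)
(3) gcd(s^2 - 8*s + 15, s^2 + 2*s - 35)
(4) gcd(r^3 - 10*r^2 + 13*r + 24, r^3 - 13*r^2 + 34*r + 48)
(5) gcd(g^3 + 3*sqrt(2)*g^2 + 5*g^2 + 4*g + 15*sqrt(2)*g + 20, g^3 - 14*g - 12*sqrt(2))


(1) = gcd((v - 7)*(v + 2), (v - 7)*(v - 1)) = v - 7
(2) = b^2 - b - 15/4
(3) = s - 5
(4) = gcd((r - 8)*(r - 3)*(r + 1), (r - 8)*(r - 6)*(r + 1)) = r^2 - 7*r - 8
(5) = gcd((g + 5)*(g + sqrt(2))*(g + 2*sqrt(2)), (g - 3*sqrt(2))*(g + sqrt(2))*(g + 2*sqrt(2))) = g^2 + 3*sqrt(2)*g + 4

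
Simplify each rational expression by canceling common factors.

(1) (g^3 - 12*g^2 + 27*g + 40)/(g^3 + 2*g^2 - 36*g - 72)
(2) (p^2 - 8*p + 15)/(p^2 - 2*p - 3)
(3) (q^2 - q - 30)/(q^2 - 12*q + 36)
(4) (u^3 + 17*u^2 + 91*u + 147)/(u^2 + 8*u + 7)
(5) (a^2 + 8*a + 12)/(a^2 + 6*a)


(1) = (g^3 - 12*g^2 + 27*g + 40)/(g^3 + 2*g^2 - 36*g - 72)
(2) = (p - 5)/(p + 1)
(3) = (q + 5)/(q - 6)
(4) = (u^2 + 10*u + 21)/(u + 1)
(5) = (a + 2)/a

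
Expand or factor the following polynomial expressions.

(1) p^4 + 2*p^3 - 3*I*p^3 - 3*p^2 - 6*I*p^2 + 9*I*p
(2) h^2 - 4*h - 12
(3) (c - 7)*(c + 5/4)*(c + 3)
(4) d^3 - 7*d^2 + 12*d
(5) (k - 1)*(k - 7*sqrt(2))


(1) = p*(p - 1)*(p + 3)*(p - 3*I)
(2) = (h - 6)*(h + 2)
(3) = c^3 - 11*c^2/4 - 26*c - 105/4
(4) = d*(d - 4)*(d - 3)
(5) = k^2 - 7*sqrt(2)*k - k + 7*sqrt(2)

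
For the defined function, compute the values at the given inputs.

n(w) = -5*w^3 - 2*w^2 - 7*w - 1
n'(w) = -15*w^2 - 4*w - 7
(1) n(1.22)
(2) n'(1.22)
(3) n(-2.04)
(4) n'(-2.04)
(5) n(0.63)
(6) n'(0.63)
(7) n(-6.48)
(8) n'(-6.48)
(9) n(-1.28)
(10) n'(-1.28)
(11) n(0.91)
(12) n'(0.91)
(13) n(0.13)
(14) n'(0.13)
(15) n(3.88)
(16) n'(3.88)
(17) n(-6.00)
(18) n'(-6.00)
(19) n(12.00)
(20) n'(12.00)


(1) = -21.60
(2) = -34.21
(3) = 47.41
(4) = -61.26
(5) = -7.45
(6) = -15.47
(7) = 1320.87
(8) = -610.94
(9) = 15.17
(10) = -26.46
(11) = -12.79
(12) = -23.06
(13) = -1.95
(14) = -7.77
(15) = -350.32
(16) = -248.34
(17) = 1049.00
(18) = -523.00
(19) = -9013.00
(20) = -2215.00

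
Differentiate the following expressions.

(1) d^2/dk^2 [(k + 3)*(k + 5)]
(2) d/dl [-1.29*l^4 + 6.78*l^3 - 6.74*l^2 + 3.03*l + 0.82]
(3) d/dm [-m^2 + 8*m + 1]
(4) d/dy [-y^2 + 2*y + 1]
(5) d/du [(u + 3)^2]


(1) = 2
(2) = -5.16*l^3 + 20.34*l^2 - 13.48*l + 3.03
(3) = 8 - 2*m
(4) = 2 - 2*y
(5) = 2*u + 6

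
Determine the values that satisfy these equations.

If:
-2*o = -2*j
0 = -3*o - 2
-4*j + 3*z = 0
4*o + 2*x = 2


Then:
j = -2/3
o = -2/3
x = 7/3
z = -8/9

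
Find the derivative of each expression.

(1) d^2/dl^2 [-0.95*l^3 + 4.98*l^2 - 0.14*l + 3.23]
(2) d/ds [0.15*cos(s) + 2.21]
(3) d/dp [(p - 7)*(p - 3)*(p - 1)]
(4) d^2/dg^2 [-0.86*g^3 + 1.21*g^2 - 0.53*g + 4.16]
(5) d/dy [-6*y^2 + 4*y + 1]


(1) = 9.96 - 5.7*l
(2) = -0.15*sin(s)
(3) = 3*p^2 - 22*p + 31
(4) = 2.42 - 5.16*g
(5) = 4 - 12*y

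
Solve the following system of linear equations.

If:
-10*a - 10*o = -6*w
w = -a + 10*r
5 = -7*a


Then:
a = -5/7
o = 3*w/5 + 5/7
r = w/10 - 1/14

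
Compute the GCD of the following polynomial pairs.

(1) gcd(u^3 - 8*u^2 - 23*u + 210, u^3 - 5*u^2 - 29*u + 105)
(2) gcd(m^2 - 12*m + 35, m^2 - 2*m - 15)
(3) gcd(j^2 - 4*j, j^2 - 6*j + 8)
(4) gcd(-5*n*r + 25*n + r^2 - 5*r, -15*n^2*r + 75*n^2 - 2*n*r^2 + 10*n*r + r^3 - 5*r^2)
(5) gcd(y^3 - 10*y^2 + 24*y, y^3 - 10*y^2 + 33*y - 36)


(1) = u^2 - 2*u - 35
(2) = m - 5
(3) = j - 4
(4) = gcd((-5*n + r)*(r - 5), (-5*n + r)*(3*n + r)*(r - 5)) = -5*n*r + 25*n + r^2 - 5*r
(5) = y - 4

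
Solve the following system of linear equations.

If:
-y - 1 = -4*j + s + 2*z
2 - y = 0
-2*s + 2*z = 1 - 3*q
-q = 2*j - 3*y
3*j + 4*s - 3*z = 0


Then:
j = 181/40
q = -61/20
s = 33/20
y = 2
z = 269/40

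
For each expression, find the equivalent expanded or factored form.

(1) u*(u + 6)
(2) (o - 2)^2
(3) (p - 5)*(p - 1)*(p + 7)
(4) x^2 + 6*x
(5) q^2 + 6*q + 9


(1) = u^2 + 6*u
(2) = o^2 - 4*o + 4
(3) = p^3 + p^2 - 37*p + 35
(4) = x*(x + 6)
(5) = (q + 3)^2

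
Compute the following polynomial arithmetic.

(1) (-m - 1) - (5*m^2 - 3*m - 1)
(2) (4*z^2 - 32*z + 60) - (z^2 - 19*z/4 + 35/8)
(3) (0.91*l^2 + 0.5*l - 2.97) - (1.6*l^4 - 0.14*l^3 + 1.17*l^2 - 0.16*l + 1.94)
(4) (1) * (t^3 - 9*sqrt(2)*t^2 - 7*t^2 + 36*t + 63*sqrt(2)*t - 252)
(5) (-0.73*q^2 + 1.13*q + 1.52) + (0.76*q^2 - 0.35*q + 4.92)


(1) = -5*m^2 + 2*m
(2) = 3*z^2 - 109*z/4 + 445/8
(3) = -1.6*l^4 + 0.14*l^3 - 0.26*l^2 + 0.66*l - 4.91
(4) = t^3 - 9*sqrt(2)*t^2 - 7*t^2 + 36*t + 63*sqrt(2)*t - 252
(5) = 0.03*q^2 + 0.78*q + 6.44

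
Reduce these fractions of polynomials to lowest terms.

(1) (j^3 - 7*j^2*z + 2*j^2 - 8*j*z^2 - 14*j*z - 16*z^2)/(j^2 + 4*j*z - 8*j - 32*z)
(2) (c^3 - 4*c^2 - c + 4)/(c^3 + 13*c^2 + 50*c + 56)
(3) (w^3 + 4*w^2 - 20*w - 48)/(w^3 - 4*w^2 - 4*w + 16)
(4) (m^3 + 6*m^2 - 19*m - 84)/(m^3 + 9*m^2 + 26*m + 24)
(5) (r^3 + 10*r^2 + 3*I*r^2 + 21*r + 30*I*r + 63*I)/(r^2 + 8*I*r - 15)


(1) = (j^3 - 7*j^2*z + 2*j^2 - 8*j*z^2 - 14*j*z - 16*z^2)/(j^2 + 4*j*z - 8*j - 32*z)
(2) = (c^3 - 4*c^2 - c + 4)/(c^3 + 13*c^2 + 50*c + 56)
(3) = (w + 6)/(w - 2)
(4) = (m^2 + 3*m - 28)/(m^2 + 6*m + 8)
(5) = (r^2 + 10*r + 21)/(r + 5*I)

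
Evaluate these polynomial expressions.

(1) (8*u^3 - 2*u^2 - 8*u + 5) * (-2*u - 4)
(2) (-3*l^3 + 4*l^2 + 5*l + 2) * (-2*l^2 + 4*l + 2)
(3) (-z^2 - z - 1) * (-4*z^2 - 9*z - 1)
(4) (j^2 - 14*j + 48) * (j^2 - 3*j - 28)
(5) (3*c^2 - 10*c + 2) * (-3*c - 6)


(1) = -16*u^4 - 28*u^3 + 24*u^2 + 22*u - 20
(2) = 6*l^5 - 20*l^4 + 24*l^2 + 18*l + 4
(3) = 4*z^4 + 13*z^3 + 14*z^2 + 10*z + 1
(4) = j^4 - 17*j^3 + 62*j^2 + 248*j - 1344
(5) = -9*c^3 + 12*c^2 + 54*c - 12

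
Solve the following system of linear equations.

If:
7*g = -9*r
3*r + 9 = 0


Then:
g = 27/7
r = -3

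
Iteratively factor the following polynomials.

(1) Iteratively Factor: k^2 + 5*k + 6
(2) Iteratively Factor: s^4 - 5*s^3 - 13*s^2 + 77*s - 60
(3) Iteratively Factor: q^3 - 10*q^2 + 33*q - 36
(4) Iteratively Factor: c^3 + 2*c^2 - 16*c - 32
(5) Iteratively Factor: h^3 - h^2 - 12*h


(1) = (k + 3)*(k + 2)
(2) = (s - 5)*(s^3 - 13*s + 12) = (s - 5)*(s - 1)*(s^2 + s - 12) = (s - 5)*(s - 1)*(s + 4)*(s - 3)
(3) = (q - 3)*(q^2 - 7*q + 12) = (q - 4)*(q - 3)*(q - 3)
(4) = (c + 4)*(c^2 - 2*c - 8) = (c + 2)*(c + 4)*(c - 4)
(5) = (h - 4)*(h^2 + 3*h) = h*(h - 4)*(h + 3)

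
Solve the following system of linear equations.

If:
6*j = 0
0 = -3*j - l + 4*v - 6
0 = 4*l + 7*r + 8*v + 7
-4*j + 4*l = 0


Then:
j = 0
l = 0
r = -19/7
v = 3/2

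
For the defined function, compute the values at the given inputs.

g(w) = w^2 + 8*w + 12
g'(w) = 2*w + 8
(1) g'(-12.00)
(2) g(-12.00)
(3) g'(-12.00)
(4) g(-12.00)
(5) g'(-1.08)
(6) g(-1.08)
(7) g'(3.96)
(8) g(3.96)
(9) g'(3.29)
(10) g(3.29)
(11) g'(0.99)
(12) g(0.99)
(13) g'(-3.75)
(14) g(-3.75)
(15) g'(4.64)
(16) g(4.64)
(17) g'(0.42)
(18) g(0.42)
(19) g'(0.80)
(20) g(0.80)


(1) = -16.00
(2) = 60.00
(3) = -16.00
(4) = 60.00
(5) = 5.84
(6) = 4.53
(7) = 15.92
(8) = 59.36
(9) = 14.58
(10) = 49.14
(11) = 9.98
(12) = 20.90
(13) = 0.50
(14) = -3.94
(15) = 17.28
(16) = 70.65
(17) = 8.84
(18) = 15.54
(19) = 9.60
(20) = 19.04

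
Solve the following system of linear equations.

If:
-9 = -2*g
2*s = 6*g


Then:
g = 9/2
s = 27/2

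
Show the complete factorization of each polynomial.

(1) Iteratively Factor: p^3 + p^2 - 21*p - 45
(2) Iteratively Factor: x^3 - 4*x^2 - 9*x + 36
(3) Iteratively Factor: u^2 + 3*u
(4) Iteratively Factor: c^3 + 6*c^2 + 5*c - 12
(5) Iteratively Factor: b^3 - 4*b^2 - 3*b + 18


(1) = (p + 3)*(p^2 - 2*p - 15) = (p + 3)^2*(p - 5)
(2) = (x - 3)*(x^2 - x - 12) = (x - 4)*(x - 3)*(x + 3)
(3) = (u)*(u + 3)
(4) = (c + 3)*(c^2 + 3*c - 4) = (c - 1)*(c + 3)*(c + 4)
(5) = (b - 3)*(b^2 - b - 6) = (b - 3)*(b + 2)*(b - 3)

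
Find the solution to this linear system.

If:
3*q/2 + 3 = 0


Then:
q = -2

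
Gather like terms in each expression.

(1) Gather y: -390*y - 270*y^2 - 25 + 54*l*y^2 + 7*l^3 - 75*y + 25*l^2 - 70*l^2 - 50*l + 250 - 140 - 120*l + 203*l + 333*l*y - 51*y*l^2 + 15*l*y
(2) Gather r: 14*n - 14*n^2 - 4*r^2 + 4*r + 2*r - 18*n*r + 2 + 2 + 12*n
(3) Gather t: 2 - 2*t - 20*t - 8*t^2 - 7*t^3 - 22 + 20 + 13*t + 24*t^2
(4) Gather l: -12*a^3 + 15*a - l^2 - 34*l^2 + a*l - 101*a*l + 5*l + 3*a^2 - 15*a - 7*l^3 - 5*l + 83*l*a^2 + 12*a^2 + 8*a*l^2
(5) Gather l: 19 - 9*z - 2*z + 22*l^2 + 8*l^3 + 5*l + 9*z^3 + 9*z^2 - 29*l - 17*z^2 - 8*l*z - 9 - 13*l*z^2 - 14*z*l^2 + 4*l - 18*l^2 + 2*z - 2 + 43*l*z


(1) = 7*l^3 - 45*l^2 + 33*l + y^2*(54*l - 270) + y*(-51*l^2 + 348*l - 465) + 85
(2) = -14*n^2 + 26*n - 4*r^2 + r*(6 - 18*n) + 4
(3) = -7*t^3 + 16*t^2 - 9*t
(4) = -12*a^3 + 15*a^2 - 7*l^3 + l^2*(8*a - 35) + l*(83*a^2 - 100*a)
(5) = 8*l^3 + l^2*(4 - 14*z) + l*(-13*z^2 + 35*z - 20) + 9*z^3 - 8*z^2 - 9*z + 8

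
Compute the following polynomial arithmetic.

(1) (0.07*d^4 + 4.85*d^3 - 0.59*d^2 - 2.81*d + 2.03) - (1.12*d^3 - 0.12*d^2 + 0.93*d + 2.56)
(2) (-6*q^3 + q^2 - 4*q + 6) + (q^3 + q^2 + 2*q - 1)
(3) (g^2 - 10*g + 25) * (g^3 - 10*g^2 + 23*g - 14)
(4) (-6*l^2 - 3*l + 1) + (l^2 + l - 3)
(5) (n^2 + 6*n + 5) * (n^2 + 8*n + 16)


(1) = 0.07*d^4 + 3.73*d^3 - 0.47*d^2 - 3.74*d - 0.53
(2) = -5*q^3 + 2*q^2 - 2*q + 5
(3) = g^5 - 20*g^4 + 148*g^3 - 494*g^2 + 715*g - 350
(4) = -5*l^2 - 2*l - 2
(5) = n^4 + 14*n^3 + 69*n^2 + 136*n + 80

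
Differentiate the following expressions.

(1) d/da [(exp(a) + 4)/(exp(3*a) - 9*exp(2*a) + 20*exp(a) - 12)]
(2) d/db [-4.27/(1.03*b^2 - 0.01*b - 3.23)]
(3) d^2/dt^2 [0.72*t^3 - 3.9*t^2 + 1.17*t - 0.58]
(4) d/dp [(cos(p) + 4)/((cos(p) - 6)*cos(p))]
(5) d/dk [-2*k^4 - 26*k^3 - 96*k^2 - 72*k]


(1) = (-(exp(a) + 4)*(3*exp(2*a) - 18*exp(a) + 20) + exp(3*a) - 9*exp(2*a) + 20*exp(a) - 12)*exp(a)/(exp(3*a) - 9*exp(2*a) + 20*exp(a) - 12)^2
(2) = (8.7962*b - 0.0427)/(-1.03*b^2 + 0.01*b + 3.23)^2
(3) = 4.32*t - 7.8
(4) = (sin(p) - 24*sin(p)/cos(p)^2 + 8*tan(p))/(cos(p) - 6)^2
(5) = -8*k^3 - 78*k^2 - 192*k - 72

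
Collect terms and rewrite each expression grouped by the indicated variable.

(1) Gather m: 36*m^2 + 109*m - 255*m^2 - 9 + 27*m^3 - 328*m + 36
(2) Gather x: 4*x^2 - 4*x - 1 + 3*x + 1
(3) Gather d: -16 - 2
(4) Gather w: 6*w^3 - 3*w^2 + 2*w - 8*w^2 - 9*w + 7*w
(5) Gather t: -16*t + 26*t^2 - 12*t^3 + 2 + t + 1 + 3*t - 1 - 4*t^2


(1) = 27*m^3 - 219*m^2 - 219*m + 27
(2) = 4*x^2 - x
(3) = -18
(4) = 6*w^3 - 11*w^2
(5) = -12*t^3 + 22*t^2 - 12*t + 2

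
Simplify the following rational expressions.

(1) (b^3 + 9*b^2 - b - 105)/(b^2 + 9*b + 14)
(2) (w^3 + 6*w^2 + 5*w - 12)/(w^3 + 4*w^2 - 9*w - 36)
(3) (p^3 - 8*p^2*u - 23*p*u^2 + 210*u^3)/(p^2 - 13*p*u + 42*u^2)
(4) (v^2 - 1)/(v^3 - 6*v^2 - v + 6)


(1) = (b^2 + 2*b - 15)/(b + 2)
(2) = (w - 1)/(w - 3)
(3) = p + 5*u
(4) = 1/(v - 6)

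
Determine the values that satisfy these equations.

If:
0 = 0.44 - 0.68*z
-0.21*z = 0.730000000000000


Then:
No Solution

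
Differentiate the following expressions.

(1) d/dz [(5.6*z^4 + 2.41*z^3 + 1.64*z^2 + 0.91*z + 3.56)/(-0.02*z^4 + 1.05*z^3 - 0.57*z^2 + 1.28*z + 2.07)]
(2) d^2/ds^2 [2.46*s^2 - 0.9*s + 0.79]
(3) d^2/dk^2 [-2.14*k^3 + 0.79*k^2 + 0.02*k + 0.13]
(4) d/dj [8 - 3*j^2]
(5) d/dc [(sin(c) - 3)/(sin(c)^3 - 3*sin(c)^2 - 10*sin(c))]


(1) = (5.9282*z^6 - 6.3184*z^5 + 18.4629*z^4 + 50.9114*z^3 + 6.37*z^2 + 10.848*z - 2.6731)/(0.0004*z^8 - 0.042*z^7 + 1.1253*z^6 - 1.2482*z^5 + 2.9301*z^4 + 2.8878*z^3 - 0.7214*z^2 + 5.2992*z + 4.2849)
(2) = 4.92000000000000
(3) = 1.58 - 12.84*k
(4) = -6*j
(5) = 2*(-sin(c)^3 + 6*sin(c)^2 - 9*sin(c) - 15)*cos(c)/((sin(c) - 5)^2*(sin(c) + 2)^2*sin(c)^2)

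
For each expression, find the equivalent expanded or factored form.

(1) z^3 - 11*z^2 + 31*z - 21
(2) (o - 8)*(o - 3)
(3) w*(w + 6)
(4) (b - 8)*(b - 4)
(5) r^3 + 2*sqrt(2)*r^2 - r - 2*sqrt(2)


(1) = (z - 7)*(z - 3)*(z - 1)
(2) = o^2 - 11*o + 24
(3) = w^2 + 6*w
(4) = b^2 - 12*b + 32
(5) = (r - 1)*(r + 1)*(r + 2*sqrt(2))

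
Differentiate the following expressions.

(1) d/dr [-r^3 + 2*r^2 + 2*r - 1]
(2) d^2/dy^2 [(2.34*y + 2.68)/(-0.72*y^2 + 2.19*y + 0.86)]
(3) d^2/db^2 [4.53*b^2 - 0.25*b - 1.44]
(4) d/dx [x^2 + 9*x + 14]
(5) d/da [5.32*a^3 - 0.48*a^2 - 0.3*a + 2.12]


(1) = -3*r^2 + 4*r + 2
(2) = ((1.44*y - 2.19)*(2.34*y + 2.68)*(2.88*y - 4.38) + (10.1088*y - 6.39)*(-0.72*y^2 + 2.19*y + 0.86))/(-0.72*y^2 + 2.19*y + 0.86)^3
(3) = 9.06000000000000
(4) = 2*x + 9
(5) = 15.96*a^2 - 0.96*a - 0.3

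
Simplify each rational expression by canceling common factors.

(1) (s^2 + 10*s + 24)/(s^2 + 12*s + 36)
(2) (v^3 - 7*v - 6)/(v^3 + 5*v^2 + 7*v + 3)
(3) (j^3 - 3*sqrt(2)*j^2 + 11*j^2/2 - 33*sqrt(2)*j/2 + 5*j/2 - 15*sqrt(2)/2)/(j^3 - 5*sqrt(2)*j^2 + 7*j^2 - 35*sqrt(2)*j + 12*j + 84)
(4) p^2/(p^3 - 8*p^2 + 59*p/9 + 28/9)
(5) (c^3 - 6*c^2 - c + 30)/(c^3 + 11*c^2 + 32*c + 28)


(1) = (s + 4)/(s + 6)
(2) = (v^2 - v - 6)/(v^2 + 4*v + 3)
(3) = (2*j^2 + 11*j + 5)/(2*j^2 + j*(14 - 4*sqrt(2)) - 28*sqrt(2))
(4) = 9*p^2/(9*p^3 - 72*p^2 + 59*p + 28)
(5) = (c^2 - 8*c + 15)/(c^2 + 9*c + 14)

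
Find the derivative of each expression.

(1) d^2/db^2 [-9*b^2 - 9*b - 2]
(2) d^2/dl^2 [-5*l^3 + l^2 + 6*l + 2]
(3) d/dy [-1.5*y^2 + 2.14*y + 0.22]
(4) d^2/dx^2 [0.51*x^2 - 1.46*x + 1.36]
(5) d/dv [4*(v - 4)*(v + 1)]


(1) = -18
(2) = 2 - 30*l
(3) = 2.14 - 3.0*y
(4) = 1.02000000000000
(5) = 8*v - 12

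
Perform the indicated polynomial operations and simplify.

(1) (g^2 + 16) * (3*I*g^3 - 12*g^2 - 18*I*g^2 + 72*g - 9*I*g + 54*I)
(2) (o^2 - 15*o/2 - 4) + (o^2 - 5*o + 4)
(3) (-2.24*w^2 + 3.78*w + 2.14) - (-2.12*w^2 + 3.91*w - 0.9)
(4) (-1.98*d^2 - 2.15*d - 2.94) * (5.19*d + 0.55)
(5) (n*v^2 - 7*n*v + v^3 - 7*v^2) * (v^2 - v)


(1) = 3*I*g^5 - 12*g^4 - 18*I*g^4 + 72*g^3 + 39*I*g^3 - 192*g^2 - 234*I*g^2 + 1152*g - 144*I*g + 864*I
(2) = 2*o^2 - 25*o/2
(3) = -0.12*w^2 - 0.13*w + 3.04
(4) = -10.2762*d^3 - 12.2475*d^2 - 16.4411*d - 1.617
(5) = n*v^4 - 8*n*v^3 + 7*n*v^2 + v^5 - 8*v^4 + 7*v^3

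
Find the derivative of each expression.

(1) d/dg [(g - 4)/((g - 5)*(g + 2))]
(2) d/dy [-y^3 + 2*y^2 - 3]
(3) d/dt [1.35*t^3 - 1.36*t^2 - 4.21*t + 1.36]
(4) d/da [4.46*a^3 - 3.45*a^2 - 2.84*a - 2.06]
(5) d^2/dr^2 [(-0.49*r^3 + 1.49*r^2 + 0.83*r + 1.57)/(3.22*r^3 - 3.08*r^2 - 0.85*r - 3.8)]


(1) = (-g^2 + 8*g - 22)/(g^4 - 6*g^3 - 11*g^2 + 60*g + 100)
(2) = y*(4 - 3*y)
(3) = 4.05*t^2 - 2.72*t - 4.21
(4) = 13.38*a^2 - 6.9*a - 2.84
(5) = (21.178584*r^6 + 43.587852*r^5 + 98.472108*r^4 + 29.363922*r^3 + 71.319948*r^2 + 39.18516*r + 3.18749)/(33.386248*r^9 - 95.804016*r^8 + 65.199204*r^7 - 96.838112*r^6 + 208.91031*r^5 - 52.41726*r^4 + 79.185875*r^3 - 141.6621*r^2 - 36.822*r - 54.872)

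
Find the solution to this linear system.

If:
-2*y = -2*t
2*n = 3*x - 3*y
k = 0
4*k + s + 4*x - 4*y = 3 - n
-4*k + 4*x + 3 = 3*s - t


Then:
k = 0
n = 18/41 - 15*y/41
s = 55*y/41 + 57/41
t = y
x = 31*y/41 + 12/41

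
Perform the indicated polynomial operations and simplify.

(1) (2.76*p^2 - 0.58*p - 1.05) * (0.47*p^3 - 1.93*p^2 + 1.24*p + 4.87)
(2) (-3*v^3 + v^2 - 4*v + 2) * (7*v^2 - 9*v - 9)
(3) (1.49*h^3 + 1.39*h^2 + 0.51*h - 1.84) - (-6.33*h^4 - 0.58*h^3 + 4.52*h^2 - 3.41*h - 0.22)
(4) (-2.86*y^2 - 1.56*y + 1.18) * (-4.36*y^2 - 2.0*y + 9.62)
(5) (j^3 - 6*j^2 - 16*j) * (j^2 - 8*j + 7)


(1) = 1.2972*p^5 - 5.5994*p^4 + 4.0483*p^3 + 14.7485*p^2 - 4.1266*p - 5.1135
(2) = -21*v^5 + 34*v^4 - 10*v^3 + 41*v^2 + 18*v - 18
(3) = 6.33*h^4 + 2.07*h^3 - 3.13*h^2 + 3.92*h - 1.62
(4) = 12.4696*y^4 + 12.5216*y^3 - 29.538*y^2 - 17.3672*y + 11.3516
(5) = j^5 - 14*j^4 + 39*j^3 + 86*j^2 - 112*j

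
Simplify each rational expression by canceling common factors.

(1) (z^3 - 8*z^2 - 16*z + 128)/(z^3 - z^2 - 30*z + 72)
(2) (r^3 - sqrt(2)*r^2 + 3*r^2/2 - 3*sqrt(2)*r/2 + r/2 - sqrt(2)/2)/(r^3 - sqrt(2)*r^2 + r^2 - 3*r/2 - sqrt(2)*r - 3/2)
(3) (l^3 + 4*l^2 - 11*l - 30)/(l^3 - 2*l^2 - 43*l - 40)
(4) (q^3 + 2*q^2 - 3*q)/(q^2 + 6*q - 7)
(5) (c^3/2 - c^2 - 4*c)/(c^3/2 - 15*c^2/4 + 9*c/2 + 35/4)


(1) = (z^2 - 4*z - 32)/(z^2 + 3*z - 18)
(2) = (4*r^2 + r*(2 - 4*sqrt(2)) - 2*sqrt(2))/(4*r^2 - 4*sqrt(2)*r - 6)
(3) = (l^2 - l - 6)/(l^2 - 7*l - 8)
(4) = (q^2 + 3*q)/(q + 7)
(5) = (2*c^3 - 4*c^2 - 16*c)/(2*c^3 - 15*c^2 + 18*c + 35)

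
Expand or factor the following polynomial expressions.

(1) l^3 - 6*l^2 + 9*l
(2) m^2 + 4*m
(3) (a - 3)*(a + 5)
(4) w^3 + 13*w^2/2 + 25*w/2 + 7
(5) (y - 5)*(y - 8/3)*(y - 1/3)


(1) = l*(l - 3)^2
(2) = m*(m + 4)
(3) = a^2 + 2*a - 15
(4) = (w + 1)*(w + 2)*(w + 7/2)
(5) = y^3 - 8*y^2 + 143*y/9 - 40/9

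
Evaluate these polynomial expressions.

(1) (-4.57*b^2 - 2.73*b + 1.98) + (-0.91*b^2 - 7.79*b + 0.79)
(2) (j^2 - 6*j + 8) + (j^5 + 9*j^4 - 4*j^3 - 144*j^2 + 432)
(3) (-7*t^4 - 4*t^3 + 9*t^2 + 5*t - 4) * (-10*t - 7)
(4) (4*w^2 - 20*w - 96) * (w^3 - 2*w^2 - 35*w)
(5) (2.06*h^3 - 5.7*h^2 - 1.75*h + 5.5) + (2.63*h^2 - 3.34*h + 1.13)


(1) = -5.48*b^2 - 10.52*b + 2.77
(2) = j^5 + 9*j^4 - 4*j^3 - 143*j^2 - 6*j + 440
(3) = 70*t^5 + 89*t^4 - 62*t^3 - 113*t^2 + 5*t + 28
(4) = 4*w^5 - 28*w^4 - 196*w^3 + 892*w^2 + 3360*w
(5) = 2.06*h^3 - 3.07*h^2 - 5.09*h + 6.63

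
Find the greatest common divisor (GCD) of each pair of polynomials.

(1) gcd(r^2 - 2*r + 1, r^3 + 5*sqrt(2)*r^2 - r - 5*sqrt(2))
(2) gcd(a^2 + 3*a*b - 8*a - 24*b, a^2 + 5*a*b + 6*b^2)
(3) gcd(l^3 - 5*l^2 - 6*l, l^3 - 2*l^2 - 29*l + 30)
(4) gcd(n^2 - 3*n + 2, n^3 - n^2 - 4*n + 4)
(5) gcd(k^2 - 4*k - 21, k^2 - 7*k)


(1) = r - 1
(2) = gcd((a - 8)*(a + 3*b), (a + 2*b)*(a + 3*b)) = a + 3*b
(3) = gcd(l*(l - 6)*(l + 1), (l - 6)*(l - 1)*(l + 5)) = l - 6
(4) = n^2 - 3*n + 2
(5) = k - 7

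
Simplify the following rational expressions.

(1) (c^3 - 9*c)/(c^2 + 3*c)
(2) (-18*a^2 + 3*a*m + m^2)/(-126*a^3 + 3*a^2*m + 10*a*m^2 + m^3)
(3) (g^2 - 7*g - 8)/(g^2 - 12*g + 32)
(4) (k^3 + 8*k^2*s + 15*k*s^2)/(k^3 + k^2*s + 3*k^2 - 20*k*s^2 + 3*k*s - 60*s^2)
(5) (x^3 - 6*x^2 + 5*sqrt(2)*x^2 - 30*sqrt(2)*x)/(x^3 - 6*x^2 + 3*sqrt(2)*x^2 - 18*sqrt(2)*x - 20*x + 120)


(1) = c - 3
(2) = 1/(7*a + m)
(3) = (g + 1)/(g - 4)
(4) = (-k^2 - 3*k*s)/(-k^2 + 4*k*s - 3*k + 12*s)
(5) = x/(x - 2*sqrt(2))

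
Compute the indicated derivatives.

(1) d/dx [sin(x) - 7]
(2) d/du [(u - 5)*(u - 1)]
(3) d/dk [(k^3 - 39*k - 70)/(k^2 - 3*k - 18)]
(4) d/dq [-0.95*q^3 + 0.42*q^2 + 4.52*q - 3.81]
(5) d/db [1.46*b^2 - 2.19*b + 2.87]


(1) = cos(x)
(2) = 2*u - 6
(3) = (k^4 - 6*k^3 - 15*k^2 + 140*k + 492)/(k^4 - 6*k^3 - 27*k^2 + 108*k + 324)
(4) = -2.85*q^2 + 0.84*q + 4.52
(5) = 2.92*b - 2.19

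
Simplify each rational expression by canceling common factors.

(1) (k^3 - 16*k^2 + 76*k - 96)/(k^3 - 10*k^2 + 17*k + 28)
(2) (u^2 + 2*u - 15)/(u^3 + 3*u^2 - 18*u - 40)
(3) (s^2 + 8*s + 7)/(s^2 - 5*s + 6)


(1) = (k^3 - 16*k^2 + 76*k - 96)/(k^3 - 10*k^2 + 17*k + 28)
(2) = (u - 3)/(u^2 - 2*u - 8)
(3) = (s^2 + 8*s + 7)/(s^2 - 5*s + 6)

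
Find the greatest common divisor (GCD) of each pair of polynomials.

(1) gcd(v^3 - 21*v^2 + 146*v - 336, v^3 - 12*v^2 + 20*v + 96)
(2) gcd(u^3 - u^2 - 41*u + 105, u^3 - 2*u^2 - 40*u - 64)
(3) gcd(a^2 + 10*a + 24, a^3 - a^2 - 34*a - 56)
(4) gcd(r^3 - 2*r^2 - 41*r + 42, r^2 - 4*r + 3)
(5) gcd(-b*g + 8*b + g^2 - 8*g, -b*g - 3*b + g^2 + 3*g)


(1) = v^2 - 14*v + 48
(2) = 1
(3) = gcd((a + 4)*(a + 6), (a - 7)*(a + 2)*(a + 4)) = a + 4
(4) = gcd((r - 7)*(r - 1)*(r + 6), (r - 3)*(r - 1)) = r - 1
(5) = gcd((-b + g)*(g - 8), (-b + g)*(g + 3)) = b - g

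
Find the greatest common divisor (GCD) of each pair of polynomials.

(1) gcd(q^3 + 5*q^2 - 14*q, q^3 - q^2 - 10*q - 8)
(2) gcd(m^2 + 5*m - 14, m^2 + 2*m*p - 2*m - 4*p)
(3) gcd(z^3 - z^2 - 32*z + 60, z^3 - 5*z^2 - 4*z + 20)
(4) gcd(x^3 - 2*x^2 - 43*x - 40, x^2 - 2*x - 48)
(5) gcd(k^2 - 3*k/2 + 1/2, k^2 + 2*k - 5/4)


(1) = 1
(2) = gcd((m - 2)*(m + 7), (m - 2)*(m + 2*p)) = m - 2
(3) = gcd((z - 5)*(z - 2)*(z + 6), (z - 5)*(z - 2)*(z + 2)) = z^2 - 7*z + 10
(4) = gcd((x - 8)*(x + 1)*(x + 5), (x - 8)*(x + 6)) = x - 8
(5) = gcd((k - 1)*(k - 1/2), (k - 1/2)*(k + 5/2)) = k - 1/2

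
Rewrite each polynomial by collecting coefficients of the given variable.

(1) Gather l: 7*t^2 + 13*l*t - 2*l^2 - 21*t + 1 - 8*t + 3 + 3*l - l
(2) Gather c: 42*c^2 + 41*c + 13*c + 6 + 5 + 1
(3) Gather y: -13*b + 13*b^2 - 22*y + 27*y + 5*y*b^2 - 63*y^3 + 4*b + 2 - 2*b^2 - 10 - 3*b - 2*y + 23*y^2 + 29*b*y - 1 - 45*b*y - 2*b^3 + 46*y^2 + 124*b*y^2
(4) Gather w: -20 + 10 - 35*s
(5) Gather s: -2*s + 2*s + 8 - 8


(1) = -2*l^2 + l*(13*t + 2) + 7*t^2 - 29*t + 4
(2) = 42*c^2 + 54*c + 12
(3) = -2*b^3 + 11*b^2 - 12*b - 63*y^3 + y^2*(124*b + 69) + y*(5*b^2 - 16*b + 3) - 9
(4) = -35*s - 10
(5) = 0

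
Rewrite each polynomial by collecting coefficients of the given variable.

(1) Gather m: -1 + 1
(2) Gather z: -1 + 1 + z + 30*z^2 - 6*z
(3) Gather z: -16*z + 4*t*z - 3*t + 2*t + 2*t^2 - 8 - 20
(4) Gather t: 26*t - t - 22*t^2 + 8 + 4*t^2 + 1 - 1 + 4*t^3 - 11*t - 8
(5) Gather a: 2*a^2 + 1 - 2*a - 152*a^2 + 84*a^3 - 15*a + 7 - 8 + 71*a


(1) = 0
(2) = 30*z^2 - 5*z
(3) = 2*t^2 - t + z*(4*t - 16) - 28
(4) = 4*t^3 - 18*t^2 + 14*t
(5) = 84*a^3 - 150*a^2 + 54*a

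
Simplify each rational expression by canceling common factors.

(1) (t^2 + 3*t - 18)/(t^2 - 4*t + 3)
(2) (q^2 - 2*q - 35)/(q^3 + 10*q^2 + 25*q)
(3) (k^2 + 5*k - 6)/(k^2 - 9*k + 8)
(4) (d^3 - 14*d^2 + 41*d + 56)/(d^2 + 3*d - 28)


(1) = (t + 6)/(t - 1)
(2) = (q - 7)/(q^2 + 5*q)
(3) = (k + 6)/(k - 8)
(4) = (d^3 - 14*d^2 + 41*d + 56)/(d^2 + 3*d - 28)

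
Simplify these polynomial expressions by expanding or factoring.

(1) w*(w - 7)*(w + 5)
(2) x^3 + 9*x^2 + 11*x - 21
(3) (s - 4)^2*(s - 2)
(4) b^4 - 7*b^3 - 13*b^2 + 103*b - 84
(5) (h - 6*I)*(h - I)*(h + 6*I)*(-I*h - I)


(1) = w^3 - 2*w^2 - 35*w
(2) = (x - 1)*(x + 3)*(x + 7)
(3) = s^3 - 10*s^2 + 32*s - 32
(4) = (b - 7)*(b - 3)*(b - 1)*(b + 4)
(5) = -I*h^4 - h^3 - I*h^3 - h^2 - 36*I*h^2 - 36*h - 36*I*h - 36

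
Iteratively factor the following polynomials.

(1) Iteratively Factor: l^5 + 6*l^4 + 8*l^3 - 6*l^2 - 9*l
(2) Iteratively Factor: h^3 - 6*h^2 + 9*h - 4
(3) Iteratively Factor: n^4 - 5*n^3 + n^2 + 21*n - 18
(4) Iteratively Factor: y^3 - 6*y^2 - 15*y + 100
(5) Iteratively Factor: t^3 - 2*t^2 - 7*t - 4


(1) = (l)*(l^4 + 6*l^3 + 8*l^2 - 6*l - 9) = l*(l + 1)*(l^3 + 5*l^2 + 3*l - 9) = l*(l + 1)*(l + 3)*(l^2 + 2*l - 3) = l*(l + 1)*(l + 3)^2*(l - 1)
(2) = (h - 1)*(h^2 - 5*h + 4) = (h - 1)^2*(h - 4)
(3) = (n + 2)*(n^3 - 7*n^2 + 15*n - 9) = (n - 3)*(n + 2)*(n^2 - 4*n + 3) = (n - 3)^2*(n + 2)*(n - 1)
(4) = (y - 5)*(y^2 - y - 20) = (y - 5)*(y + 4)*(y - 5)
(5) = (t - 4)*(t^2 + 2*t + 1) = (t - 4)*(t + 1)*(t + 1)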